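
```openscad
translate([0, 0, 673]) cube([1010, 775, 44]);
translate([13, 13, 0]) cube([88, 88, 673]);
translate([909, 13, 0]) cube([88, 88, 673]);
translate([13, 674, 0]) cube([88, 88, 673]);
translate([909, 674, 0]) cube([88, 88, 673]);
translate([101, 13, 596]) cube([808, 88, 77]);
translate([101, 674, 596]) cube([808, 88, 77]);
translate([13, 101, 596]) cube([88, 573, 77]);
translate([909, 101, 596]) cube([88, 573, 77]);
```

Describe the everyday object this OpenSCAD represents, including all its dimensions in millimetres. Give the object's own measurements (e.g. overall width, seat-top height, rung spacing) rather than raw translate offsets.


A table: top 1010 mm (x) × 775 mm (y), 44 mm thick, upper face at z = 717 mm, on four 88×88 mm square legs, each inset 13 mm from the nearest pair of top edges from z = 0 to the bottom of the top. Four apron rails, 88 mm thick and 77 mm tall, run between adjacent legs with their top edges flush with the underside of the top and their outer faces flush with the legs' outer faces.


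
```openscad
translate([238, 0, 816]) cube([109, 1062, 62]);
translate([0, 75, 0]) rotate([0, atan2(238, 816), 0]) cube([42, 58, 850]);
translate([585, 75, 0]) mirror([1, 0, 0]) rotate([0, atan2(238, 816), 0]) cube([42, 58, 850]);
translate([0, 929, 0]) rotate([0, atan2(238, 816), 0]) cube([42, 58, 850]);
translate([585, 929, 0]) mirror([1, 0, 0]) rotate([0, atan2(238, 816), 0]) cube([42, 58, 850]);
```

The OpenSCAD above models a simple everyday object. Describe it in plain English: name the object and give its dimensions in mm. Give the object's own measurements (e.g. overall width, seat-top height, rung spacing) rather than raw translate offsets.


A sawhorse. A 109×1062×62 mm beam (x, y, z) sits on two A-frame leg pairs. Each pair is two raked legs of 42×58 mm section (58 mm along y) splaying symmetrically in x. Each leg rises 816 mm vertically over 238 mm of horizontal reach and is 850 mm long along its own axis. Every leg's outer bottom edge rests on the floor and its outer top edge meets a bottom edge of the beam — the left legs (tilting toward +x) meet the beam's −x bottom edge, the right legs (their mirror images, tilting toward −x) meet its +x bottom edge — so the leg tops tuck under the beam, the beam's underside is 816 mm above the floor, and the feet are 585 mm apart outside-to-outside with the beam centred between them. The two leg pairs are set in 75 mm from either end of the beam.


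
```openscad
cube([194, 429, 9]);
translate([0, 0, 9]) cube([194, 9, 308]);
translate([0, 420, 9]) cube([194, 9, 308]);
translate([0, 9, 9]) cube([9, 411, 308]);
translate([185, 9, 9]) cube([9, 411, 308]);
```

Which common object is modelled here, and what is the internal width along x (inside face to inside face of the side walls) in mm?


An open box. The internal width is 176 mm.

A 194×429 base slab with four walls standing on it — an open box. The base is 194 mm wide and the walls are 9 mm thick, so the internal width is 194 − 2 × 9 = 176 mm.


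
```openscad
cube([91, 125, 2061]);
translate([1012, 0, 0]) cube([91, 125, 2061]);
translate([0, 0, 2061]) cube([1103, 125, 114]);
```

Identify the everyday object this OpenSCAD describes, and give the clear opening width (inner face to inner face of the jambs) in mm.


A door frame. The clear opening width is 921 mm.

Two 2061 mm tall posts with a header on top — a door frame. The left jamb is 91 mm wide at x = 0; the right jamb starts at x = 1012. The clear opening is 1012 − 91 = 921 mm.


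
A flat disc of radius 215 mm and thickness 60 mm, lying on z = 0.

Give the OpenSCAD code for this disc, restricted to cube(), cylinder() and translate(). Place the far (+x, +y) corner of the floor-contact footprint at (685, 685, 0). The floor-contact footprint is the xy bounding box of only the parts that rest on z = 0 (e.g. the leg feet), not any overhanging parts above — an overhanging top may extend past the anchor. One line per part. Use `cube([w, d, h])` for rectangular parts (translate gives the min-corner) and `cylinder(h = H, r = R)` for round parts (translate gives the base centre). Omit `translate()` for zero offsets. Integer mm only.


translate([470, 470, 0]) cylinder(h = 60, r = 215);


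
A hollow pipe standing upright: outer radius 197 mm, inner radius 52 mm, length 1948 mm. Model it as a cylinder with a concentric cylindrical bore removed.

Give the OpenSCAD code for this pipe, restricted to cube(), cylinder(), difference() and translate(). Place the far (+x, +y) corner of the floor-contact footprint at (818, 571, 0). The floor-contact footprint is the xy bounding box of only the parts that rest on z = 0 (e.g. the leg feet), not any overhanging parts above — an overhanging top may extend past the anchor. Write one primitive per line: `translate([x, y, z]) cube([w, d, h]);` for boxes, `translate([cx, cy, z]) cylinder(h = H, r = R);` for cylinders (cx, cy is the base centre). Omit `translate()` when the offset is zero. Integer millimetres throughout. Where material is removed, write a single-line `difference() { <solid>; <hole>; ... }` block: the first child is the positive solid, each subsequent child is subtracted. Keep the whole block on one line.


difference() { translate([621, 374, 0]) cylinder(h = 1948, r = 197); translate([621, 374, 0]) cylinder(h = 1948, r = 52); }


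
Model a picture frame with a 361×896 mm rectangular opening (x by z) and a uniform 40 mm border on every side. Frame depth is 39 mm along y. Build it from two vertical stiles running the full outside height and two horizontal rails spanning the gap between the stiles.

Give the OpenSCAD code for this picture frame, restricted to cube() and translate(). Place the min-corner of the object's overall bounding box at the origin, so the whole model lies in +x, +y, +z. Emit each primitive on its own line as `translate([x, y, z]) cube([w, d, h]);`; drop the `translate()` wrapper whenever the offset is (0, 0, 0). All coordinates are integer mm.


cube([40, 39, 976]);
translate([401, 0, 0]) cube([40, 39, 976]);
translate([40, 0, 0]) cube([361, 39, 40]);
translate([40, 0, 936]) cube([361, 39, 40]);


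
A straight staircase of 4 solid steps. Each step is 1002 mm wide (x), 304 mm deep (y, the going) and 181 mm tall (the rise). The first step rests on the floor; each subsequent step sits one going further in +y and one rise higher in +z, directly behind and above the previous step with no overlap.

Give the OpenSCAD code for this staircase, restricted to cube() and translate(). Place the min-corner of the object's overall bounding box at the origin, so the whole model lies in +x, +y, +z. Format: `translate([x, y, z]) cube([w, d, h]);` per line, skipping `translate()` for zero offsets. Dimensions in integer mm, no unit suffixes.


cube([1002, 304, 181]);
translate([0, 304, 181]) cube([1002, 304, 181]);
translate([0, 608, 362]) cube([1002, 304, 181]);
translate([0, 912, 543]) cube([1002, 304, 181]);


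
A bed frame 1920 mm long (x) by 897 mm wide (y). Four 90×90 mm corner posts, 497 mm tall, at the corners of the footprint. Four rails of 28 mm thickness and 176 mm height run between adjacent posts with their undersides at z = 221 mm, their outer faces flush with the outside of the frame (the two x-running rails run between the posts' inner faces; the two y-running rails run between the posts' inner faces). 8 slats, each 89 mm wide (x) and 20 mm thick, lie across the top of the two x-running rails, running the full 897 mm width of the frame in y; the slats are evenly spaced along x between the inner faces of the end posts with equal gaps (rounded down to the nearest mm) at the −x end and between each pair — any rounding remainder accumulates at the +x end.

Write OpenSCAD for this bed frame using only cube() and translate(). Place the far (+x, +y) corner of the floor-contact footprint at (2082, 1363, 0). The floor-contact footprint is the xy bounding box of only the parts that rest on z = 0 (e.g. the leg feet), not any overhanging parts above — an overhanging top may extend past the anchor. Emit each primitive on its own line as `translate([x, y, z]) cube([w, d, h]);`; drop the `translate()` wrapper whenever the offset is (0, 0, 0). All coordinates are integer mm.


// slat z = rail_z + rail_h = 221 + 176 = 397
// slat gap = ⌊(1740 − 8·89) / 9⌋ = 114
translate([162, 466, 0]) cube([90, 90, 497]);
translate([162, 1273, 0]) cube([90, 90, 497]);
translate([1992, 466, 0]) cube([90, 90, 497]);
translate([1992, 1273, 0]) cube([90, 90, 497]);
translate([252, 466, 221]) cube([1740, 28, 176]);
translate([252, 1335, 221]) cube([1740, 28, 176]);
translate([162, 556, 221]) cube([28, 717, 176]);
translate([2054, 556, 221]) cube([28, 717, 176]);
translate([366, 466, 397]) cube([89, 897, 20]);
translate([569, 466, 397]) cube([89, 897, 20]);
translate([772, 466, 397]) cube([89, 897, 20]);
translate([975, 466, 397]) cube([89, 897, 20]);
translate([1178, 466, 397]) cube([89, 897, 20]);
translate([1381, 466, 397]) cube([89, 897, 20]);
translate([1584, 466, 397]) cube([89, 897, 20]);
translate([1787, 466, 397]) cube([89, 897, 20]);


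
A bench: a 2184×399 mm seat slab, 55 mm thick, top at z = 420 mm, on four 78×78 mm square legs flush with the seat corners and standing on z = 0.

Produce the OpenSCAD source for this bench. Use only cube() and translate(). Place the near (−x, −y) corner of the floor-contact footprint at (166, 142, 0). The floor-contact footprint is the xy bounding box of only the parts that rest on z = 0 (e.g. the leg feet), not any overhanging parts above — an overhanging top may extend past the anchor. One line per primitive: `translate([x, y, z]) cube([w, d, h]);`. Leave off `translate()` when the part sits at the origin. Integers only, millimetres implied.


translate([166, 142, 365]) cube([2184, 399, 55]);
translate([166, 142, 0]) cube([78, 78, 365]);
translate([166, 463, 0]) cube([78, 78, 365]);
translate([2272, 142, 0]) cube([78, 78, 365]);
translate([2272, 463, 0]) cube([78, 78, 365]);


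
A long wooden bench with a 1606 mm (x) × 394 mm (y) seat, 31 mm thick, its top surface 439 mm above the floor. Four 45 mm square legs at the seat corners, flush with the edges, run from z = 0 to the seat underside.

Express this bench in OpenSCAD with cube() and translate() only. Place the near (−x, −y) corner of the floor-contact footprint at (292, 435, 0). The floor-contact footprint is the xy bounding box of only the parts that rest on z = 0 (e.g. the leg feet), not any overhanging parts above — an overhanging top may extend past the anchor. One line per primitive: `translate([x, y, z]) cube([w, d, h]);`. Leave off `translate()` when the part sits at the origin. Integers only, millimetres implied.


// leg_h = 439 − 31 = 408
translate([292, 435, 408]) cube([1606, 394, 31]);
translate([292, 435, 0]) cube([45, 45, 408]);
translate([292, 784, 0]) cube([45, 45, 408]);
translate([1853, 435, 0]) cube([45, 45, 408]);
translate([1853, 784, 0]) cube([45, 45, 408]);


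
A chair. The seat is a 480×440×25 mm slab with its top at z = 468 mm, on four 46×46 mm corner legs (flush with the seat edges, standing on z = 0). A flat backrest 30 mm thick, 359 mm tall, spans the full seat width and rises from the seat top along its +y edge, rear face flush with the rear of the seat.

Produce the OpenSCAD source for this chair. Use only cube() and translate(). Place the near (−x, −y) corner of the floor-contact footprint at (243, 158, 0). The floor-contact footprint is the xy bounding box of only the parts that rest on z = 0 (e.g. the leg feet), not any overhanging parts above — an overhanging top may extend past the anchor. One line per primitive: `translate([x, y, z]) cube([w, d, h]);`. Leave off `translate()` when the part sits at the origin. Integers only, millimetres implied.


translate([243, 158, 443]) cube([480, 440, 25]);
translate([243, 158, 0]) cube([46, 46, 443]);
translate([677, 158, 0]) cube([46, 46, 443]);
translate([243, 552, 0]) cube([46, 46, 443]);
translate([677, 552, 0]) cube([46, 46, 443]);
translate([243, 568, 468]) cube([480, 30, 359]);


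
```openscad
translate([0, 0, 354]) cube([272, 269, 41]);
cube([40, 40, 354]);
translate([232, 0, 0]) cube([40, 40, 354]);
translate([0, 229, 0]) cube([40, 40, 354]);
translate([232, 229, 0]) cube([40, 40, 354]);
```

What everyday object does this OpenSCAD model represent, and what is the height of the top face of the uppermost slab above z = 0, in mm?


A stool. The seat height is 395 mm.

A 272×269×41 slab at z = 354 on four corner posts — a stool. The seat top is 354 + 41 = 395 mm.


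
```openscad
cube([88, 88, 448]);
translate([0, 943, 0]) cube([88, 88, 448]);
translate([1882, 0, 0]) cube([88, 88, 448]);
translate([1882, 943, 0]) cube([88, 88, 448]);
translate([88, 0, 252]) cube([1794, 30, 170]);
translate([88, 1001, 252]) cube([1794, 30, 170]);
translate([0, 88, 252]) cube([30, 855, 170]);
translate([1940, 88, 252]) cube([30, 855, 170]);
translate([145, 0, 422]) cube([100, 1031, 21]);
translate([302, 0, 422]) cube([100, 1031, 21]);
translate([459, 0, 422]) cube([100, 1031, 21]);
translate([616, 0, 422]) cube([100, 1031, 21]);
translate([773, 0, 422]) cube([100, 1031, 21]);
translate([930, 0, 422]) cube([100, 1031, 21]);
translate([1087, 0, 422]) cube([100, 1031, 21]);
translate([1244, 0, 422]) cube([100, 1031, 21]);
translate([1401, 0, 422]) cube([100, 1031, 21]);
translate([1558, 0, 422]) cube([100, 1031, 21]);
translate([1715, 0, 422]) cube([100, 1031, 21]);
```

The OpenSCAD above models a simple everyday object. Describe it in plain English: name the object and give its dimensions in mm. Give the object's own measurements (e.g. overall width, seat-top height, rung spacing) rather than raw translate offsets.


A bed frame 1970 mm long (x) by 1031 mm wide (y). Four 88×88 mm corner posts, 448 mm tall, at the corners of the footprint. Four rails of 30 mm thickness and 170 mm height run between adjacent posts with their undersides at z = 252 mm, their outer faces flush with the outside of the frame (the two x-running rails run between the posts' inner faces; the two y-running rails run between the posts' inner faces). 11 slats, each 100 mm wide (x) and 21 mm thick, lie across the top of the two x-running rails, running the full 1031 mm width of the frame in y; along x they sit between the end posts with a 57 mm gap after the −x posts and between neighbouring slats, leaving 67 mm before the +x posts.


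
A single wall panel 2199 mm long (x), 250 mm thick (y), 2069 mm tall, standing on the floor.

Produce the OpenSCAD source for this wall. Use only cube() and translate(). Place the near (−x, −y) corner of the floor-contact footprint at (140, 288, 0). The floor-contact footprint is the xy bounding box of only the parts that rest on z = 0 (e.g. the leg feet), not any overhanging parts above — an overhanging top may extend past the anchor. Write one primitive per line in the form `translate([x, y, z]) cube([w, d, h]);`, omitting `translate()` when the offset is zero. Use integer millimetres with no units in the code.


translate([140, 288, 0]) cube([2199, 250, 2069]);


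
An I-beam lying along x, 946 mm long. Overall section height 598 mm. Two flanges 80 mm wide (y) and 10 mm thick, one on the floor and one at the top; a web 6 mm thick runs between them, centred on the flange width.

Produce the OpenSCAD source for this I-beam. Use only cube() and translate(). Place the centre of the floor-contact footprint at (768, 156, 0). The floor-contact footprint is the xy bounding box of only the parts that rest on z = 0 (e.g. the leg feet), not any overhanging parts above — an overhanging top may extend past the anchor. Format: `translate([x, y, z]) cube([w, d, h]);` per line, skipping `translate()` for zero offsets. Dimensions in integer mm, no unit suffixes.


translate([295, 116, 0]) cube([946, 80, 10]);
translate([295, 153, 10]) cube([946, 6, 578]);
translate([295, 116, 588]) cube([946, 80, 10]);


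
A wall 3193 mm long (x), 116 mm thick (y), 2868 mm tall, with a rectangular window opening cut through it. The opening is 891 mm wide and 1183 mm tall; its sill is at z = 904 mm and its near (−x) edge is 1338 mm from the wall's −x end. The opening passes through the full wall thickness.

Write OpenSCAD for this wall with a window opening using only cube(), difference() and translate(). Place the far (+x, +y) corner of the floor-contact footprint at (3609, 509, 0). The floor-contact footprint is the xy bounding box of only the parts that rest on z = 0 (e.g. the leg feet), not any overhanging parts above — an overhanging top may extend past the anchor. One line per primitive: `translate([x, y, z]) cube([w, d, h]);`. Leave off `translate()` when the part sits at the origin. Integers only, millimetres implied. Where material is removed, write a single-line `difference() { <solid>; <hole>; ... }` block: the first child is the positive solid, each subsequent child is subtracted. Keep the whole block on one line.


difference() { translate([416, 393, 0]) cube([3193, 116, 2868]); translate([1754, 393, 904]) cube([891, 116, 1183]); }


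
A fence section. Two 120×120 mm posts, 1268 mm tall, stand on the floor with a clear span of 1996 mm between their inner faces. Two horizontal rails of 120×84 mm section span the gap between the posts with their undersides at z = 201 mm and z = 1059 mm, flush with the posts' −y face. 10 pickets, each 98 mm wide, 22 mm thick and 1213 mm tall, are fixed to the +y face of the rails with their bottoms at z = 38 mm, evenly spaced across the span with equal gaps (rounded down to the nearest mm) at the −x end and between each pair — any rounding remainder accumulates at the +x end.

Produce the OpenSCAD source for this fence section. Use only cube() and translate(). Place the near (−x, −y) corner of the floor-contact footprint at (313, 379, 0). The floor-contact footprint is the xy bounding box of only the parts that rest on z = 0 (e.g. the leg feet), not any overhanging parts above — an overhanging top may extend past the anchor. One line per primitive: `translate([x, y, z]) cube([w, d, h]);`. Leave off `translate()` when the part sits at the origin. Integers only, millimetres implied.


translate([313, 379, 0]) cube([120, 120, 1268]);
translate([2429, 379, 0]) cube([120, 120, 1268]);
translate([433, 379, 201]) cube([1996, 120, 84]);
translate([433, 379, 1059]) cube([1996, 120, 84]);
translate([525, 499, 38]) cube([98, 22, 1213]);
translate([715, 499, 38]) cube([98, 22, 1213]);
translate([905, 499, 38]) cube([98, 22, 1213]);
translate([1095, 499, 38]) cube([98, 22, 1213]);
translate([1285, 499, 38]) cube([98, 22, 1213]);
translate([1475, 499, 38]) cube([98, 22, 1213]);
translate([1665, 499, 38]) cube([98, 22, 1213]);
translate([1855, 499, 38]) cube([98, 22, 1213]);
translate([2045, 499, 38]) cube([98, 22, 1213]);
translate([2235, 499, 38]) cube([98, 22, 1213]);


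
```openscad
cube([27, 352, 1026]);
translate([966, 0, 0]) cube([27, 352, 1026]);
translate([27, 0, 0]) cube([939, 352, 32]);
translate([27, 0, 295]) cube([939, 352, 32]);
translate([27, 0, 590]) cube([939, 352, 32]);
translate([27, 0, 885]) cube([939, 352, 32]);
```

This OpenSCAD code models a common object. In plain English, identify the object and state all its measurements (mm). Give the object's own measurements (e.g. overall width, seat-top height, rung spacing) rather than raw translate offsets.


An open bookshelf. Two side panels, each 27 mm thick, 352 mm deep and 1026 mm tall, stand 993 mm apart (outside-to-outside). Between them sit 4 shelves, each 32 mm thick and 352 mm deep, spanning the full gap between the sides. The bottom shelf rests on the floor (its underside at z = 0) and the clear gap between one shelf's top and the next shelf's underside is 263 mm.


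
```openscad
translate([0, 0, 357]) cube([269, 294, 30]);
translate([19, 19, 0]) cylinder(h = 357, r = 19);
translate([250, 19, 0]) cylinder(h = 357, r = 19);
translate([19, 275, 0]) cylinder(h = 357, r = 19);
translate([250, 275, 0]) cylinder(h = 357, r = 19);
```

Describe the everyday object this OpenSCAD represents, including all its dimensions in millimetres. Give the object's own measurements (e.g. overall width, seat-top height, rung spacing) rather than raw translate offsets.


A four-legged stool. The seat is a 269×294×30 mm slab whose top surface is at z = 387 mm; four round legs, each 38 mm in diameter, run from the floor (z = 0) to the underside of the seat, each leg's axis is inset half a diameter from the nearest pair of seat edges (so the leg's bounding box is flush with the corner).


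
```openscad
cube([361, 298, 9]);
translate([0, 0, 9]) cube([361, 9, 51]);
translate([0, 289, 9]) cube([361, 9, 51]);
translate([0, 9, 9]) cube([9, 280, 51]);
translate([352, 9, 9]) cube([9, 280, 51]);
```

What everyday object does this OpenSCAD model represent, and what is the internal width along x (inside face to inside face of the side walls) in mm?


An open box. The internal width is 343 mm.

A 361×298 base slab with four walls standing on it — an open box. The base is 361 mm wide and the walls are 9 mm thick, so the internal width is 361 − 2 × 9 = 343 mm.


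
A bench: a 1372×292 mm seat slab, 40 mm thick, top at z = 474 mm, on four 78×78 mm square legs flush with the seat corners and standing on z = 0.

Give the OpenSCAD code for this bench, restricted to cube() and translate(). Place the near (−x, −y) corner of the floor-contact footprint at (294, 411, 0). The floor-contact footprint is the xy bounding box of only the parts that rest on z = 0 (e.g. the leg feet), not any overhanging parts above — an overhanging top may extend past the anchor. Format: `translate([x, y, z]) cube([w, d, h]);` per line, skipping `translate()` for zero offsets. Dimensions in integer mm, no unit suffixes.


// leg_h = 474 − 40 = 434
translate([294, 411, 434]) cube([1372, 292, 40]);
translate([294, 411, 0]) cube([78, 78, 434]);
translate([294, 625, 0]) cube([78, 78, 434]);
translate([1588, 411, 0]) cube([78, 78, 434]);
translate([1588, 625, 0]) cube([78, 78, 434]);


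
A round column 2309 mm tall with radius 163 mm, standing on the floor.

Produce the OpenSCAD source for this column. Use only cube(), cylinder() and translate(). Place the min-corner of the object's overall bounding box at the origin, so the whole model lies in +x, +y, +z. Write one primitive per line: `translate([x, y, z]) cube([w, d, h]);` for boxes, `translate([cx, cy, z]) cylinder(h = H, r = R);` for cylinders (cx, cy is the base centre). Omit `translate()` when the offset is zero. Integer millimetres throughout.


translate([163, 163, 0]) cylinder(h = 2309, r = 163);


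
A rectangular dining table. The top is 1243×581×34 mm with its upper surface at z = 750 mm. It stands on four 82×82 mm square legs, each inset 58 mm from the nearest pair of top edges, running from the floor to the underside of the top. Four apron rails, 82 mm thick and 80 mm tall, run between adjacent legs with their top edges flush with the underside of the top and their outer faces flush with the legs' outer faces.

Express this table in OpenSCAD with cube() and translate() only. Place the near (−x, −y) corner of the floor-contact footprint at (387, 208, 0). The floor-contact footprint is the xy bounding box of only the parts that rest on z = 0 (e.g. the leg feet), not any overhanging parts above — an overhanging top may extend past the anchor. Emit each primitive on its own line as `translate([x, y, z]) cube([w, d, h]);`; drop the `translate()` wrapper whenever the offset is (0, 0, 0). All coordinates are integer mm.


translate([329, 150, 716]) cube([1243, 581, 34]);
translate([387, 208, 0]) cube([82, 82, 716]);
translate([1432, 208, 0]) cube([82, 82, 716]);
translate([387, 591, 0]) cube([82, 82, 716]);
translate([1432, 591, 0]) cube([82, 82, 716]);
translate([469, 208, 636]) cube([963, 82, 80]);
translate([469, 591, 636]) cube([963, 82, 80]);
translate([387, 290, 636]) cube([82, 301, 80]);
translate([1432, 290, 636]) cube([82, 301, 80]);


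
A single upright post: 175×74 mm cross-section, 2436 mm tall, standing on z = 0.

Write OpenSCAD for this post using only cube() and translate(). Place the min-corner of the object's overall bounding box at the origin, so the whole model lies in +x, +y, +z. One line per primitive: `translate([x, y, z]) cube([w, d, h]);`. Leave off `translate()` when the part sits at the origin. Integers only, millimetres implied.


cube([175, 74, 2436]);


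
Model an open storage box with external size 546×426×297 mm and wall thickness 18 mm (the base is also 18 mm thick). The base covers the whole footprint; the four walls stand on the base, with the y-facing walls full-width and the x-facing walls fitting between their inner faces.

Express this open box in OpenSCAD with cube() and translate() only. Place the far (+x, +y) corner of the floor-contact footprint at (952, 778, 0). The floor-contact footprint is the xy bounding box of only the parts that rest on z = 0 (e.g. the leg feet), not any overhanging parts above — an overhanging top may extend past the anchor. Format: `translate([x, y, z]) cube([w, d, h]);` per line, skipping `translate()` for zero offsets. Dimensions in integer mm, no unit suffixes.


translate([406, 352, 0]) cube([546, 426, 18]);
translate([406, 352, 18]) cube([546, 18, 279]);
translate([406, 760, 18]) cube([546, 18, 279]);
translate([406, 370, 18]) cube([18, 390, 279]);
translate([934, 370, 18]) cube([18, 390, 279]);


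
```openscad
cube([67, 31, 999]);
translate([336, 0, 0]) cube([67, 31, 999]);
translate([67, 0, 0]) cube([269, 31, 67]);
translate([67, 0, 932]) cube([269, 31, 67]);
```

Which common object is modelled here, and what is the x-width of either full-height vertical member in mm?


A picture frame. The border width is 67 mm.

Four thin pieces enclosing a rectangular opening — a picture frame. The two full-height stiles are 999 mm tall; the top rail sits at z = 932 and is 67 mm tall, so the border above the opening is 999 − 932 = 67 mm, matching the stile x-width.


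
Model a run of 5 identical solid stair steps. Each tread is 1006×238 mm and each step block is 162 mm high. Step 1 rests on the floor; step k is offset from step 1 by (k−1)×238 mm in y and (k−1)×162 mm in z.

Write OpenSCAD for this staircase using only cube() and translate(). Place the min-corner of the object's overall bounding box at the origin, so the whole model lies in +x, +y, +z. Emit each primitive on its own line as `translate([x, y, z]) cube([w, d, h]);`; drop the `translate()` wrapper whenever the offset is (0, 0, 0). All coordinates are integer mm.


cube([1006, 238, 162]);
translate([0, 238, 162]) cube([1006, 238, 162]);
translate([0, 476, 324]) cube([1006, 238, 162]);
translate([0, 714, 486]) cube([1006, 238, 162]);
translate([0, 952, 648]) cube([1006, 238, 162]);


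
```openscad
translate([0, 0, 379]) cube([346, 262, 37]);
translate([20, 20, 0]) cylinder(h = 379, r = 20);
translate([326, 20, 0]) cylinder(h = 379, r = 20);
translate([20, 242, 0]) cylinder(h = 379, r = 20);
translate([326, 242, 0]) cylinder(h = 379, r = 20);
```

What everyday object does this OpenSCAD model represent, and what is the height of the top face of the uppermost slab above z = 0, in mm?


A stool. The seat height is 416 mm.

A 346×262×37 slab at z = 379 on four corner cylinders — a stool. The seat top is 379 + 37 = 416 mm.


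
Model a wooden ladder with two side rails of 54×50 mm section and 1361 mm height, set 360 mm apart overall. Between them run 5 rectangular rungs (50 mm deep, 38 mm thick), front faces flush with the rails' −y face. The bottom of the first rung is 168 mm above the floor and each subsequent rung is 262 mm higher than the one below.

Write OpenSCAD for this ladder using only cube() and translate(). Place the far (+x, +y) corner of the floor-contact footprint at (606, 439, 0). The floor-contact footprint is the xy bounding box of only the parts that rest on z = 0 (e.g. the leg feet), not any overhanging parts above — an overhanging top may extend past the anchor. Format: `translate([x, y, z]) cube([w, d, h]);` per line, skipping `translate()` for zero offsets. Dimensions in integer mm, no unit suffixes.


translate([246, 389, 0]) cube([54, 50, 1361]);
translate([552, 389, 0]) cube([54, 50, 1361]);
translate([300, 389, 168]) cube([252, 50, 38]);
translate([300, 389, 430]) cube([252, 50, 38]);
translate([300, 389, 692]) cube([252, 50, 38]);
translate([300, 389, 954]) cube([252, 50, 38]);
translate([300, 389, 1216]) cube([252, 50, 38]);


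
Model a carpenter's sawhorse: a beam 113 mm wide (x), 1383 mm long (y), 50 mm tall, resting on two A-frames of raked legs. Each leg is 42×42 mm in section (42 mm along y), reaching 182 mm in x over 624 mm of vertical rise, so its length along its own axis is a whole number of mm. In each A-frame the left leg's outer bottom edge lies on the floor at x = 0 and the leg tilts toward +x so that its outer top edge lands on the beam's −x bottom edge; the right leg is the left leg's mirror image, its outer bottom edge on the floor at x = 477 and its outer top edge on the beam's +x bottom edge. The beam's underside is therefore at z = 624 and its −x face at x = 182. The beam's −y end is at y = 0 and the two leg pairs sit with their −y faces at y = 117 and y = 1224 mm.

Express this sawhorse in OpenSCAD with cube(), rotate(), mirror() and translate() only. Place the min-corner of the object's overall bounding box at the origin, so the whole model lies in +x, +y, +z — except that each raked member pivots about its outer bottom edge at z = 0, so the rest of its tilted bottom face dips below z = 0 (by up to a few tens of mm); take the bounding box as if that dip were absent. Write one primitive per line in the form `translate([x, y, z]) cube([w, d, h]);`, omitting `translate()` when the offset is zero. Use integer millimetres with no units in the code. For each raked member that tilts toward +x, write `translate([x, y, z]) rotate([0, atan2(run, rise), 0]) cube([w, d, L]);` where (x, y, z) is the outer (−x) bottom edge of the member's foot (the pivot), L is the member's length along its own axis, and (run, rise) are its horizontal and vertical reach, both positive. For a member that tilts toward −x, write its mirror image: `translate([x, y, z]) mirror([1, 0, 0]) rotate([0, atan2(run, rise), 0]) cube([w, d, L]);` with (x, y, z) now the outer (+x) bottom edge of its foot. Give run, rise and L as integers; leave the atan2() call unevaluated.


translate([182, 0, 624]) cube([113, 1383, 50]);
translate([0, 117, 0]) rotate([0, atan2(182, 624), 0]) cube([42, 42, 650]);
translate([477, 117, 0]) mirror([1, 0, 0]) rotate([0, atan2(182, 624), 0]) cube([42, 42, 650]);
translate([0, 1224, 0]) rotate([0, atan2(182, 624), 0]) cube([42, 42, 650]);
translate([477, 1224, 0]) mirror([1, 0, 0]) rotate([0, atan2(182, 624), 0]) cube([42, 42, 650]);


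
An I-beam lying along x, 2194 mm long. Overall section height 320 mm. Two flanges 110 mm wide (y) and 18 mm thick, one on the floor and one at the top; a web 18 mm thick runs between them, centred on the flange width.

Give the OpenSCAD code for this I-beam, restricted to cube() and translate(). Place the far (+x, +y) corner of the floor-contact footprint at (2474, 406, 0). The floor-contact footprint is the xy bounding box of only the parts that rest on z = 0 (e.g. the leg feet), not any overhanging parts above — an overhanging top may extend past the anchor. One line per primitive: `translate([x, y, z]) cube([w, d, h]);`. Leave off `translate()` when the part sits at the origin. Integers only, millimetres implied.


translate([280, 296, 0]) cube([2194, 110, 18]);
translate([280, 342, 18]) cube([2194, 18, 284]);
translate([280, 296, 302]) cube([2194, 110, 18]);


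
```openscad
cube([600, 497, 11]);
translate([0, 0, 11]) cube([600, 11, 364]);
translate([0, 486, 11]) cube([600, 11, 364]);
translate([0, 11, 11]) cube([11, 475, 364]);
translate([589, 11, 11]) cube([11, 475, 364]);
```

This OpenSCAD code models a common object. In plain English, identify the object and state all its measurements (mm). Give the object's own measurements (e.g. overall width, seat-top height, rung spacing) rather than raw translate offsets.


An open-topped rectangular box: outside dimensions 600×497×375 mm, with a uniform wall and base thickness of 11 mm. The base is a full 600×497 slab on the floor; four walls sit on top of the base. The front and back walls (the −y and +y sides) span the full width; the two side walls fit between them.


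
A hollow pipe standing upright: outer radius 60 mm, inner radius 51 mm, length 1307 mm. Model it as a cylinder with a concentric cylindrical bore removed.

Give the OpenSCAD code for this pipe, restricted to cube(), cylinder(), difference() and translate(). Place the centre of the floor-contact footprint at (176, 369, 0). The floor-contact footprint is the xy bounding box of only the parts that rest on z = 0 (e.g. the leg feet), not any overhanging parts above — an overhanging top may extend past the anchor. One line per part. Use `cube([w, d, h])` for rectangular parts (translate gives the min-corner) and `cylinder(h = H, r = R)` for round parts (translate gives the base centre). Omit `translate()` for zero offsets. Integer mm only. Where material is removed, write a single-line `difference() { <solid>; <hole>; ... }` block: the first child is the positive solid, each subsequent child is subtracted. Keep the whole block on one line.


difference() { translate([176, 369, 0]) cylinder(h = 1307, r = 60); translate([176, 369, 0]) cylinder(h = 1307, r = 51); }


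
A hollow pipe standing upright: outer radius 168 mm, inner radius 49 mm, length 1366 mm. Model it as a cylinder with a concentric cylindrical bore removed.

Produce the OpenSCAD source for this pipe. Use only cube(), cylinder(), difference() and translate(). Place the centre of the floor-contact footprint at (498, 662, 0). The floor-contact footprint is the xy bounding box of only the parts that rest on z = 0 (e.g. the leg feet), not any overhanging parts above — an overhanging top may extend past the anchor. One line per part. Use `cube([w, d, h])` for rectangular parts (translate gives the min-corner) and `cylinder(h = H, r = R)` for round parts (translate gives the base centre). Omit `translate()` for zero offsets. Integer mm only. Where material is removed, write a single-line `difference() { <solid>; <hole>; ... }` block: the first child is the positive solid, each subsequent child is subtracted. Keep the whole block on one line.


difference() { translate([498, 662, 0]) cylinder(h = 1366, r = 168); translate([498, 662, 0]) cylinder(h = 1366, r = 49); }


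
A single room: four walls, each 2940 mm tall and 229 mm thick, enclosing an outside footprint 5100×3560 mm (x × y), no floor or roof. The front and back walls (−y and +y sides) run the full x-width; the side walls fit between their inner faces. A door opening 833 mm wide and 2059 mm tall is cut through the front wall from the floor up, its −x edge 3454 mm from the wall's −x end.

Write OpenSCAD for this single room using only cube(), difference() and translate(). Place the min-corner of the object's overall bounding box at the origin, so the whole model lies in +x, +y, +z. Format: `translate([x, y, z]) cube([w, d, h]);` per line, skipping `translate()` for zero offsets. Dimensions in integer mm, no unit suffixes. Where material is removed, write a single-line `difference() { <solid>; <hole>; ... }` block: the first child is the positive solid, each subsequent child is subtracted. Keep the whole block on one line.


difference() { cube([5100, 229, 2940]); translate([3454, 0, 0]) cube([833, 229, 2059]); }
translate([0, 3331, 0]) cube([5100, 229, 2940]);
translate([0, 229, 0]) cube([229, 3102, 2940]);
translate([4871, 229, 0]) cube([229, 3102, 2940]);


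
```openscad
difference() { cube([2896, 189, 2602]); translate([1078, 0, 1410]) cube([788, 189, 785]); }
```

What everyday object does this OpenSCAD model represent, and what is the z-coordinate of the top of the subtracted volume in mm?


A wall with a window opening. The window head height is 2195 mm.

A wall with a rectangular opening subtracted — a window. Sill at z = 1410, opening 785 mm tall, so the head is at 1410 + 785 = 2195 mm.


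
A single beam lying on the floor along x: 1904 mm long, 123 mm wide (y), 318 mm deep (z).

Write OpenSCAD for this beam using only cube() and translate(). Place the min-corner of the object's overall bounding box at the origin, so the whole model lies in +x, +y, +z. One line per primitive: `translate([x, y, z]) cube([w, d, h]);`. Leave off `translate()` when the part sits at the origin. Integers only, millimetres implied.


cube([1904, 123, 318]);


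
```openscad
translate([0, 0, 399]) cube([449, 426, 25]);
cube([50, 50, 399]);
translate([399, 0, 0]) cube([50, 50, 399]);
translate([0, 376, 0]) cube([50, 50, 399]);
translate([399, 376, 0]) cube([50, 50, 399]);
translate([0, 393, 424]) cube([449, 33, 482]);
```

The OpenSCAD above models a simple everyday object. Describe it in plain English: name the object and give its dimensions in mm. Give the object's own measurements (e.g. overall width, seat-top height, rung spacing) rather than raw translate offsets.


A chair. The seat is a 449×426×25 mm slab with its top at z = 424 mm, on four 50×50 mm corner legs (flush with the seat edges, standing on z = 0). A flat backrest 33 mm thick, 482 mm tall, spans the full seat width and rises from the seat top along its +y edge, rear face flush with the rear of the seat.


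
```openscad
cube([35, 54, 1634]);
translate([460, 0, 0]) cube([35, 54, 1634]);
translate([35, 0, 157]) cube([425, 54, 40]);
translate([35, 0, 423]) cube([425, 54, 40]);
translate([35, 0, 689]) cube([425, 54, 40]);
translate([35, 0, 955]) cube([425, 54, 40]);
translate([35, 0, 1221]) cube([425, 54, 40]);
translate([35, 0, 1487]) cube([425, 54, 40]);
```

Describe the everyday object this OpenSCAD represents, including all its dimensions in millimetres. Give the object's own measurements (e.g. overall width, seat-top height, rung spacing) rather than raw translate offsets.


A straight ladder. Two 35×54 mm vertical rails, 1634 mm tall, stand 495 mm apart (outside-to-outside) with their front faces coplanar on the −y side. 6 rungs, each 54 mm deep and 40 mm tall, span between the inner faces of the rails, front faces flush with the rails. The lowest rung's underside is at z = 157 mm and rungs are spaced 266 mm apart (underside to underside).


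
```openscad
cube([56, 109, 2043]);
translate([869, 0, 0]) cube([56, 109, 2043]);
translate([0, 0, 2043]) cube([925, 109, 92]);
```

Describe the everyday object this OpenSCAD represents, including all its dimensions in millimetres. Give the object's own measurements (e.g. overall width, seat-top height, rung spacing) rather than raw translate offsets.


A door frame. The clear opening is 813 mm wide and 2043 mm high. Two 56 mm wide jambs, 109 mm deep, stand either side of the opening from the floor to the top of the opening. A 92 mm thick head sits across the top of both jambs, spanning the full outside width of the frame.


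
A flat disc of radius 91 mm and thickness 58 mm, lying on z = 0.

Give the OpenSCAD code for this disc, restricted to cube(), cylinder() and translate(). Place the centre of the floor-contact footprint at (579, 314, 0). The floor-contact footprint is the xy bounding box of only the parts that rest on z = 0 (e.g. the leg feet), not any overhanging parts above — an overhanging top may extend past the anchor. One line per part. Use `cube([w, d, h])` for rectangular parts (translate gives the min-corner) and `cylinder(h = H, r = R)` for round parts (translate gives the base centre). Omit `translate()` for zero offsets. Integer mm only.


translate([579, 314, 0]) cylinder(h = 58, r = 91);


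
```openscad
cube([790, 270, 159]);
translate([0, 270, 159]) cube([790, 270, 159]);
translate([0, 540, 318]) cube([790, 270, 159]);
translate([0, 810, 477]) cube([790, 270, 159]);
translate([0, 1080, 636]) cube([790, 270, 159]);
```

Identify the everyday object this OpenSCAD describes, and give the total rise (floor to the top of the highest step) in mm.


A staircase. The total rise is 795 mm.

5 identical blocks, each offset up and back from the previous — a staircase. Each step is 159 mm tall and there are 5 of them, so the total rise is 5 × 159 = 795 mm.
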